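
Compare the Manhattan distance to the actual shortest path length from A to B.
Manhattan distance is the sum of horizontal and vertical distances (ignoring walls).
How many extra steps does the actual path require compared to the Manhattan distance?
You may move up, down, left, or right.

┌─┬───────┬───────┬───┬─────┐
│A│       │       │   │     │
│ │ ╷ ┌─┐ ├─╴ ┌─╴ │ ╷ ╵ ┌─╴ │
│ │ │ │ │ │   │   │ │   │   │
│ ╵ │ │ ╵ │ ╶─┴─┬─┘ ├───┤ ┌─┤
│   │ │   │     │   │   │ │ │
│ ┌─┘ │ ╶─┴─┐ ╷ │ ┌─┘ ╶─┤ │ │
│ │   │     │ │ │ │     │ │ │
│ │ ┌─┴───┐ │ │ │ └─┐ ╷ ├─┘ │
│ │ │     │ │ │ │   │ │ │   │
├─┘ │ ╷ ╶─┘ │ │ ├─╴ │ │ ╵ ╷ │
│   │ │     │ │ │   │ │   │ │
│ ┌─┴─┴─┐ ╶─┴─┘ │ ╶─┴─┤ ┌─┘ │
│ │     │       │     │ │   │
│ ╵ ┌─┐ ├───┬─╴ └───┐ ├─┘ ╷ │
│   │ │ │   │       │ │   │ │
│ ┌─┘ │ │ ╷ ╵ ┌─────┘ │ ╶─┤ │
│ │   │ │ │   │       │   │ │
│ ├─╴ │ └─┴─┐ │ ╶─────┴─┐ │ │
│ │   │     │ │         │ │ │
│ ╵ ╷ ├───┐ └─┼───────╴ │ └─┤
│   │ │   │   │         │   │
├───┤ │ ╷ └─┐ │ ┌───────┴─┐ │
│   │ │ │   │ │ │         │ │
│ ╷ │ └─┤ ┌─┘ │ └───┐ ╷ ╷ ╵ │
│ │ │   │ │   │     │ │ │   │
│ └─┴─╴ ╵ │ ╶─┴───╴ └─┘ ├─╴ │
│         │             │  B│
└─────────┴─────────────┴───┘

Manhattan distance: |13 - 0| + |13 - 0| = 26
Actual path length: 42
Extra steps: 42 - 26 = 16

Solution:

┌─┬───────┬───────┬───┬─────┐
│A│↱ ↓    │       │   │     │
│ │ ╷ ┌─┐ ├─╴ ┌─╴ │ ╷ ╵ ┌─╴ │
│↓│↑│↓│ │ │   │   │ │   │   │
│ ╵ │ │ ╵ │ ╶─┴─┬─┘ ├───┤ ┌─┤
│↳ ↑│↓│   │     │   │   │ │ │
│ ┌─┘ │ ╶─┴─┐ ╷ │ ┌─┘ ╶─┤ │ │
│ │↓ ↲│     │ │ │ │     │ │ │
│ │ ┌─┴───┐ │ │ │ └─┐ ╷ ├─┘ │
│ │↓│     │ │ │ │   │ │ │   │
├─┘ │ ╷ ╶─┘ │ │ ├─╴ │ │ ╵ ╷ │
│↓ ↲│ │     │ │ │   │ │   │ │
│ ┌─┴─┴─┐ ╶─┴─┘ │ ╶─┴─┤ ┌─┘ │
│↓│↱ → ↓│       │     │ │   │
│ ╵ ┌─┐ ├───┬─╴ └───┐ ├─┘ ╷ │
│↳ ↑│ │↓│   │       │ │   │ │
│ ┌─┘ │ │ ╷ ╵ ┌─────┘ │ ╶─┤ │
│ │   │↓│ │   │       │   │ │
│ ├─╴ │ └─┴─┐ │ ╶─────┴─┐ │ │
│ │   │↳ → ↓│ │         │ │ │
│ ╵ ╷ ├───┐ └─┼───────╴ │ └─┤
│   │ │   │↳ ↓│         │   │
├───┤ │ ╷ └─┐ │ ┌───────┴─┐ │
│   │ │ │   │↓│ │      ↱ ↓│ │
│ ╷ │ └─┤ ┌─┘ │ └───┐ ╷ ╷ ╵ │
│ │ │   │ │↓ ↲│     │ │↑│↳ ↓│
│ └─┴─╴ ╵ │ ╶─┴───╴ └─┘ ├─╴ │
│         │↳ → → → → → ↑│  B│
└─────────┴─────────────┴───┘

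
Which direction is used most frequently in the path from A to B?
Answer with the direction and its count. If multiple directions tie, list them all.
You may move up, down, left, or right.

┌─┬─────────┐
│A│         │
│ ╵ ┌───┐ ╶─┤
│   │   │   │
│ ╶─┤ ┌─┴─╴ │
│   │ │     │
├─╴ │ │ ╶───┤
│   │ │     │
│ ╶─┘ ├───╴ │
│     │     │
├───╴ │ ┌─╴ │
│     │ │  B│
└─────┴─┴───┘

Directions: down, right, up, right, right, right, down, right, down, left, left, down, right, right, down, down
Counts: {'down': 6, 'right': 7, 'up': 1, 'left': 2}
Most common: right (7 times)

Solution:

┌─┬─────────┐
│A│↱ → → ↓  │
│ ╵ ┌───┐ ╶─┤
│↳ ↑│   │↳ ↓│
│ ╶─┤ ┌─┴─╴ │
│   │ │↓ ← ↲│
├─╴ │ │ ╶───┤
│   │ │↳ → ↓│
│ ╶─┘ ├───╴ │
│     │    ↓│
├───╴ │ ┌─╴ │
│     │ │  B│
└─────┴─┴───┘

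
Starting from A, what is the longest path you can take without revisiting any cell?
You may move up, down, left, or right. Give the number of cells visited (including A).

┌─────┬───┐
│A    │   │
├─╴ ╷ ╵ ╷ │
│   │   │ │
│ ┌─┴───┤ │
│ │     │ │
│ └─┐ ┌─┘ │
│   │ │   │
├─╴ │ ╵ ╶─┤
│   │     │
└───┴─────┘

Finding longest simple path using DFS:
Start: (0, 0)
Longest path visits 16 cells
Path: A → right → right → down → right → up → right → down → down → down → left → down → left → up → up → left

Solution:

┌─────┬───┐
│A → ↓│↱ ↓│
├─╴ ╷ ╵ ╷ │
│   │↳ ↑│↓│
│ ┌─┴───┤ │
│ │B ↰  │↓│
│ └─┐ ┌─┘ │
│   │↑│↓ ↲│
├─╴ │ ╵ ╶─┤
│   │↑ ↲  │
└───┴─────┘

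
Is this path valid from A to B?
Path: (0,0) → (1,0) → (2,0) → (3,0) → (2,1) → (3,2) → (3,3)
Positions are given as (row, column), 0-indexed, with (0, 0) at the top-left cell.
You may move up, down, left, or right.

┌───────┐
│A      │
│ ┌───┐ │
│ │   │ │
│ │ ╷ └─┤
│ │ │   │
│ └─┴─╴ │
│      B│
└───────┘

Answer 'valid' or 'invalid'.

Checking path validity:
Result: Invalid move at step 4: cannot move from (3, 0) to (2, 1).

invalid

Correct solution:

┌───────┐
│A      │
│ ┌───┐ │
│↓│   │ │
│ │ ╷ └─┤
│↓│ │   │
│ └─┴─╴ │
│↳ → → B│
└───────┘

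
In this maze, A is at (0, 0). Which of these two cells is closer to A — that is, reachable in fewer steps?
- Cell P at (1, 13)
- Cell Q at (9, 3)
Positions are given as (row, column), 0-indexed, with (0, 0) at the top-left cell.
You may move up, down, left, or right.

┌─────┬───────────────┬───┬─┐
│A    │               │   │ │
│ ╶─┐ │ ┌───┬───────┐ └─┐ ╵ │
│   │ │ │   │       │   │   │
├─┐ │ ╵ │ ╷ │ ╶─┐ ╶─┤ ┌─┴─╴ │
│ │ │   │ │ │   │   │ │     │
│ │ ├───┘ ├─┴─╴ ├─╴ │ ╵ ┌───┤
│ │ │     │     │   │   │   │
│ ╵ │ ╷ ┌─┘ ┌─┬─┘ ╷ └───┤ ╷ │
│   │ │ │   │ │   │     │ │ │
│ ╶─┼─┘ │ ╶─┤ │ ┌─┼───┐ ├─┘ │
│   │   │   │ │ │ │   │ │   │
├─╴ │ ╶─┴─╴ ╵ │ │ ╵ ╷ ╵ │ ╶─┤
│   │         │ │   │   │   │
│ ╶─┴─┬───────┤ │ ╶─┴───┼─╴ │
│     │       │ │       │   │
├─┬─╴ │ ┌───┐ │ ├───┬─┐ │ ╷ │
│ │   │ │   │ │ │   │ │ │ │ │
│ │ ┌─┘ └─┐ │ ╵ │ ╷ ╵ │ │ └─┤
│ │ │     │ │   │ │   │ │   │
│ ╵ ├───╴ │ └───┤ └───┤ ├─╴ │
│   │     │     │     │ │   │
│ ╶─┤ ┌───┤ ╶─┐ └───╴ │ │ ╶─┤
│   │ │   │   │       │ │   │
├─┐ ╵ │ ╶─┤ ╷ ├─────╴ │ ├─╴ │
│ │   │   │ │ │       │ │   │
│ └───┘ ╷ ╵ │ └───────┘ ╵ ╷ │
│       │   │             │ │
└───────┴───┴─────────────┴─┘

Shortest path A → P at (1, 13): 22 steps
Shortest path A → Q at (9, 3): 28 steps

P is closer (22 steps vs 28 steps).

Path to P:

┌─────┬───────────────┬───┬─┐
│A → ↓│↱ → → → → → → ↓│   │ │
│ ╶─┐ │ ┌───┬───────┐ └─┐ ╵ │
│   │↓│↑│   │       │↓  │  P│
├─┐ │ ╵ │ ╷ │ ╶─┐ ╶─┤ ┌─┴─╴ │
│ │ │↳ ↑│ │ │   │   │↓│↱ → ↑│
│ │ ├───┘ ├─┴─╴ ├─╴ │ ╵ ┌───┤
│ │ │     │     │   │↳ ↑│   │
│ ╵ │ ╷ ┌─┘ ┌─┬─┘ ╷ └───┤ ╷ │
│   │ │ │   │ │   │     │ │ │
│ ╶─┼─┘ │ ╶─┤ │ ┌─┼───┐ ├─┘ │
│   │   │   │ │ │ │   │ │   │
├─╴ │ ╶─┴─╴ ╵ │ │ ╵ ╷ ╵ │ ╶─┤
│   │         │ │   │   │   │
│ ╶─┴─┬───────┤ │ ╶─┴───┼─╴ │
│     │       │ │       │   │
├─┬─╴ │ ┌───┐ │ ├───┬─┐ │ ╷ │
│ │   │ │   │ │ │   │ │ │ │ │
│ │ ┌─┘ └─┐ │ ╵ │ ╷ ╵ │ │ └─┤
│ │ │     │ │   │ │   │ │   │
│ ╵ ├───╴ │ └───┤ └───┤ ├─╴ │
│   │     │     │     │ │   │
│ ╶─┤ ┌───┤ ╶─┐ └───╴ │ │ ╶─┤
│   │ │   │   │       │ │   │
├─┐ ╵ │ ╶─┤ ╷ ├─────╴ │ ├─╴ │
│ │   │   │ │ │       │ │   │
│ └───┘ ╷ ╵ │ └───────┘ ╵ ╷ │
│       │   │             │ │
└───────┴───┴─────────────┴─┘

Path to Q:

┌─────┬───────────────┬───┬─┐
│A    │               │   │ │
│ ╶─┐ │ ┌───┬───────┐ └─┐ ╵ │
│↳ ↓│ │ │   │       │   │   │
├─┐ │ ╵ │ ╷ │ ╶─┐ ╶─┤ ┌─┴─╴ │
│ │↓│   │ │ │   │   │ │     │
│ │ ├───┘ ├─┴─╴ ├─╴ │ ╵ ┌───┤
│ │↓│     │     │   │   │   │
│ ╵ │ ╷ ┌─┘ ┌─┬─┘ ╷ └───┤ ╷ │
│↓ ↲│ │ │   │ │   │     │ │ │
│ ╶─┼─┘ │ ╶─┤ │ ┌─┼───┐ ├─┘ │
│↳ ↓│   │   │ │ │ │   │ │   │
├─╴ │ ╶─┴─╴ ╵ │ │ ╵ ╷ ╵ │ ╶─┤
│↓ ↲│         │ │   │   │   │
│ ╶─┴─┬───────┤ │ ╶─┴───┼─╴ │
│↳ → ↓│       │ │       │   │
├─┬─╴ │ ┌───┐ │ ├───┬─┐ │ ╷ │
│ │↓ ↲│ │   │ │ │   │ │ │ │ │
│ │ ┌─┘ └─┐ │ ╵ │ ╷ ╵ │ │ └─┤
│ │↓│  Q ↰│ │   │ │   │ │   │
│ ╵ ├───╴ │ └───┤ └───┤ ├─╴ │
│↓ ↲│↱ → ↑│     │     │ │   │
│ ╶─┤ ┌───┤ ╶─┐ └───╴ │ │ ╶─┤
│↳ ↓│↑│   │   │       │ │   │
├─┐ ╵ │ ╶─┤ ╷ ├─────╴ │ ├─╴ │
│ │↳ ↑│   │ │ │       │ │   │
│ └───┘ ╷ ╵ │ └───────┘ ╵ ╷ │
│       │   │             │ │
└───────┴───┴─────────────┴─┘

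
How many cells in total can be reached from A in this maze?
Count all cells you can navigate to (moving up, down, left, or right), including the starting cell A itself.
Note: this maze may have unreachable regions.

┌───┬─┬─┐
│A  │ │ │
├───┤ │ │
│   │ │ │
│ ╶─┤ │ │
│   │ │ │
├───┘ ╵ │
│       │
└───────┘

Using BFS/flood-fill to find all reachable cells from A:
Maze size: 4 × 4 = 16 total cells
14 cell(s) are walled off and cannot be reached from A.
Reachable cells: 2

Reachable region (· marks reachable cells):

┌───┬─┬─┐
│A ·│ │ │
├───┤ │ │
│   │ │ │
│ ╶─┤ │ │
│   │ │ │
├───┘ ╵ │
│       │
└───────┘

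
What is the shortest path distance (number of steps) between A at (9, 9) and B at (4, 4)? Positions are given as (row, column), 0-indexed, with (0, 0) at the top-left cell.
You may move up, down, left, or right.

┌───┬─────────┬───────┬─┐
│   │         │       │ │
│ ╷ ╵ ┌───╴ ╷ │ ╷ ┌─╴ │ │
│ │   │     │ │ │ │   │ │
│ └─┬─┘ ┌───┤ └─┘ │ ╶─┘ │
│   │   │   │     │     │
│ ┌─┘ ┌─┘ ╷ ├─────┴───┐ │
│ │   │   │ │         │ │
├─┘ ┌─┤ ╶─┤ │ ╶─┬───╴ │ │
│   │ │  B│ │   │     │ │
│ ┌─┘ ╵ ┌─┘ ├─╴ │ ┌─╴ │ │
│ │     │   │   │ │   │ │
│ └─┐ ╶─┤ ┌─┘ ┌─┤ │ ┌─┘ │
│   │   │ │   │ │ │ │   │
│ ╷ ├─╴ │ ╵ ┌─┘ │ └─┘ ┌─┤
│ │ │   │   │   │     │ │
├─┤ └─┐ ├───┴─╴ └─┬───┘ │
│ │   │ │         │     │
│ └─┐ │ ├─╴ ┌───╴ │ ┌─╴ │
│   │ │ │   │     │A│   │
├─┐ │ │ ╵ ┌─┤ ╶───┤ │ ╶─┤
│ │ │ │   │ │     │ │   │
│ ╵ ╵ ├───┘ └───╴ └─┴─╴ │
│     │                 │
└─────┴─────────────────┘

Finding path from (9, 9) to (4, 4):
Path: (9,9) → (8,9) → (8,10) → (8,11) → (9,11) → (9,10) → (10,10) → (10,11) → (11,11) → (11,10) → (11,9) → (11,8) → (10,8) → (10,7) → (10,6) → (9,6) → (9,7) → (9,8) → (8,8) → (8,7) → (8,6) → (8,5) → (9,5) → (9,4) → (10,4) → (10,3) → (9,3) → (8,3) → (7,3) → (6,3) → (6,2) → (5,2) → (5,3) → (4,3) → (4,4)
Distance: 34 steps

Solution:

┌───┬─────────┬───────┬─┐
│   │         │       │ │
│ ╷ ╵ ┌───╴ ╷ │ ╷ ┌─╴ │ │
│ │   │     │ │ │ │   │ │
│ └─┬─┘ ┌───┤ └─┘ │ ╶─┘ │
│   │   │   │     │     │
│ ┌─┘ ┌─┘ ╷ ├─────┴───┐ │
│ │   │   │ │         │ │
├─┘ ┌─┤ ╶─┤ │ ╶─┬───╴ │ │
│   │ │↱ B│ │   │     │ │
│ ┌─┘ ╵ ┌─┘ ├─╴ │ ┌─╴ │ │
│ │  ↱ ↑│   │   │ │   │ │
│ └─┐ ╶─┤ ┌─┘ ┌─┤ │ ┌─┘ │
│   │↑ ↰│ │   │ │ │ │   │
│ ╷ ├─╴ │ ╵ ┌─┘ │ └─┘ ┌─┤
│ │ │  ↑│   │   │     │ │
├─┤ └─┐ ├───┴─╴ └─┬───┘ │
│ │   │↑│  ↓ ← ← ↰│↱ → ↓│
│ └─┐ │ ├─╴ ┌───╴ │ ┌─╴ │
│   │ │↑│↓ ↲│↱ → ↑│A│↓ ↲│
├─┐ │ │ ╵ ┌─┤ ╶───┤ │ ╶─┤
│ │ │ │↑ ↲│ │↑ ← ↰│ │↳ ↓│
│ ╵ ╵ ├───┘ └───╴ └─┴─╴ │
│     │          ↑ ← ← ↲│
└─────┴─────────────────┘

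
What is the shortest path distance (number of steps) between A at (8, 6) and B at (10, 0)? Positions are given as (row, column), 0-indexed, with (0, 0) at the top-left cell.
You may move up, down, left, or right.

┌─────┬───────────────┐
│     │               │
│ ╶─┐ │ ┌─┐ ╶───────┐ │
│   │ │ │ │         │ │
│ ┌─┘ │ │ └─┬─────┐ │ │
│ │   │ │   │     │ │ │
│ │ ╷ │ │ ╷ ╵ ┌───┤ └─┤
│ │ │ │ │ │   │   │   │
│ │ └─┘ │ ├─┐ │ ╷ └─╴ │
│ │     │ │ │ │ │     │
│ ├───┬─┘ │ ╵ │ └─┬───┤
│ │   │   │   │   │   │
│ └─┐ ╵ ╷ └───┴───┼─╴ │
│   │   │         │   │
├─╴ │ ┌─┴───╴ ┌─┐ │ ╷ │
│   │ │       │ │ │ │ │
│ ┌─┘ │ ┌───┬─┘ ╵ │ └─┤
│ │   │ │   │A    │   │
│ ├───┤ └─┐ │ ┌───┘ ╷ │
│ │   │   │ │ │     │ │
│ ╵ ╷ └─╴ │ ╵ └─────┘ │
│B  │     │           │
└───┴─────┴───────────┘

Finding path from (8, 6) to (10, 0):
Path: (8,6) → (8,7) → (8,8) → (7,8) → (6,8) → (6,7) → (6,6) → (7,6) → (7,5) → (7,4) → (7,3) → (8,3) → (9,3) → (9,4) → (10,4) → (10,3) → (10,2) → (9,2) → (9,1) → (10,1) → (10,0)
Distance: 20 steps

Solution:

┌─────┬───────────────┐
│     │               │
│ ╶─┐ │ ┌─┐ ╶───────┐ │
│   │ │ │ │         │ │
│ ┌─┘ │ │ └─┬─────┐ │ │
│ │   │ │   │     │ │ │
│ │ ╷ │ │ ╷ ╵ ┌───┤ └─┤
│ │ │ │ │ │   │   │   │
│ │ └─┘ │ ├─┐ │ ╷ └─╴ │
│ │     │ │ │ │ │     │
│ ├───┬─┘ │ ╵ │ └─┬───┤
│ │   │   │   │   │   │
│ └─┐ ╵ ╷ └───┴───┼─╴ │
│   │   │    ↓ ← ↰│   │
├─╴ │ ┌─┴───╴ ┌─┐ │ ╷ │
│   │ │↓ ← ← ↲│ │↑│ │ │
│ ┌─┘ │ ┌───┬─┘ ╵ │ └─┤
│ │   │↓│   │A → ↑│   │
│ ├───┤ └─┐ │ ┌───┘ ╷ │
│ │↓ ↰│↳ ↓│ │ │     │ │
│ ╵ ╷ └─╴ │ ╵ └─────┘ │
│B ↲│↑ ← ↲│           │
└───┴─────┴───────────┘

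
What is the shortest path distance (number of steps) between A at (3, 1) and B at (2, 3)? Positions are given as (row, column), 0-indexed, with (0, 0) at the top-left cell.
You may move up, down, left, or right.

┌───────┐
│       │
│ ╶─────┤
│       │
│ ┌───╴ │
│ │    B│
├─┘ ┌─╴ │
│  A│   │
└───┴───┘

Finding path from (3, 1) to (2, 3):
Path: (3,1) → (2,1) → (2,2) → (2,3)
Distance: 3 steps

Solution:

┌───────┐
│       │
│ ╶─────┤
│       │
│ ┌───╴ │
│ │↱ → B│
├─┘ ┌─╴ │
│  A│   │
└───┴───┘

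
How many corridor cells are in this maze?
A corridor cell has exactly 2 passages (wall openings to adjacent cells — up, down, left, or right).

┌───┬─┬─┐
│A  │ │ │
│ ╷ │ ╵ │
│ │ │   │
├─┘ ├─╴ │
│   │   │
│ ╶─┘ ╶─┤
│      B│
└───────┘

Counting cells with exactly 2 passages:
Total corridor cells: 10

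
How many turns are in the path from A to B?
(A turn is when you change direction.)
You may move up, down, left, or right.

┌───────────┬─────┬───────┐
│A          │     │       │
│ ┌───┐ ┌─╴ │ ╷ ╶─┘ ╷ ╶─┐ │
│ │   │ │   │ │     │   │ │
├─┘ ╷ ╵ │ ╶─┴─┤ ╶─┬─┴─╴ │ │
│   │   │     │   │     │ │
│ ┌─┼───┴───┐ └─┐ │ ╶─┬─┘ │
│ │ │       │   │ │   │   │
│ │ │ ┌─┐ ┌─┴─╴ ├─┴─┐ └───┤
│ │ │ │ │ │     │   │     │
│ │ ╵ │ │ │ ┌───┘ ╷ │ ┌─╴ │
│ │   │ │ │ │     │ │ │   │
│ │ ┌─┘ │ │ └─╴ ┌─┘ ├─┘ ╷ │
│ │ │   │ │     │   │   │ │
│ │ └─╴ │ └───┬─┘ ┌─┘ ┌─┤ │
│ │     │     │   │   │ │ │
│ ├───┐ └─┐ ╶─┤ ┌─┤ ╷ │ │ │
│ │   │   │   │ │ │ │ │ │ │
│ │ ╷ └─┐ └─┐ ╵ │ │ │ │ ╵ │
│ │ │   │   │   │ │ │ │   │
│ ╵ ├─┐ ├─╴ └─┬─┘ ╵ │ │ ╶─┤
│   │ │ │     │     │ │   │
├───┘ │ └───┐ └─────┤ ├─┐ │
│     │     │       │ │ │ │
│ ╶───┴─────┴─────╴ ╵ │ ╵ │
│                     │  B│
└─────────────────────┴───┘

Directions: right, right, right, right, right, down, left, down, right, right, down, right, down, left, left, down, down, right, right, up, right, up, right, down, down, left, down, left, down, down, left, up, left, up, left, up, up, up, up, left, left, down, down, left, down, down, right, right, down, right, down, right, down, right, down, right, right, right, down, right, up, up, up, up, up, up, right, up, right, down, down, down, down, left, down, right, down, down
Number of turns: 49

Solution:

┌───────────┬─────┬───────┐
│A → → → → ↓│     │       │
│ ┌───┐ ┌─╴ │ ╷ ╶─┘ ╷ ╶─┐ │
│ │   │ │↓ ↲│ │     │   │ │
├─┘ ╷ ╵ │ ╶─┴─┤ ╶─┬─┴─╴ │ │
│   │   │↳ → ↓│   │     │ │
│ ┌─┼───┴───┐ └─┐ │ ╶─┬─┘ │
│ │ │↓ ← ↰  │↳ ↓│ │   │   │
│ │ │ ┌─┐ ┌─┴─╴ ├─┴─┐ └───┤
│ │ │↓│ │↑│↓ ← ↲│↱ ↓│     │
│ │ ╵ │ │ │ ┌───┘ ╷ │ ┌─╴ │
│ │↓ ↲│ │↑│↓│  ↱ ↑│↓│ │↱ ↓│
│ │ ┌─┘ │ │ └─╴ ┌─┘ ├─┘ ╷ │
│ │↓│   │↑│↳ → ↑│↓ ↲│↱ ↑│↓│
│ │ └─╴ │ └───┬─┘ ┌─┘ ┌─┤ │
│ │↳ → ↓│↑ ↰  │↓ ↲│  ↑│ │↓│
│ ├───┐ └─┐ ╶─┤ ┌─┤ ╷ │ │ │
│ │   │↳ ↓│↑ ↰│↓│ │ │↑│ │↓│
│ │ ╷ └─┐ └─┐ ╵ │ │ │ │ ╵ │
│ │ │   │↳ ↓│↑ ↲│ │ │↑│↓ ↲│
│ ╵ ├─┐ ├─╴ └─┬─┘ ╵ │ │ ╶─┤
│   │ │ │  ↳ ↓│     │↑│↳ ↓│
├───┘ │ └───┐ └─────┤ ├─┐ │
│     │     │↳ → → ↓│↑│ │↓│
│ ╶───┴─────┴─────╴ ╵ │ ╵ │
│                  ↳ ↑│  B│
└─────────────────────┴───┘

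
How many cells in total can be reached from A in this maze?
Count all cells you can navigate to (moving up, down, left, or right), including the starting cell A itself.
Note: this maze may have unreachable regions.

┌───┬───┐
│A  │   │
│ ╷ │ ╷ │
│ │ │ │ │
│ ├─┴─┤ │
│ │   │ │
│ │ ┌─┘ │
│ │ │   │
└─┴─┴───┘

Using BFS/flood-fill to find all reachable cells from A:
Maze size: 4 × 4 = 16 total cells
10 cell(s) are walled off and cannot be reached from A.
Reachable cells: 6

Reachable region (· marks reachable cells):

┌───┬───┐
│A ·│   │
│ ╷ │ ╷ │
│·│·│ │ │
│ ├─┴─┤ │
│·│   │ │
│ │ ┌─┘ │
│·│ │   │
└─┴─┴───┘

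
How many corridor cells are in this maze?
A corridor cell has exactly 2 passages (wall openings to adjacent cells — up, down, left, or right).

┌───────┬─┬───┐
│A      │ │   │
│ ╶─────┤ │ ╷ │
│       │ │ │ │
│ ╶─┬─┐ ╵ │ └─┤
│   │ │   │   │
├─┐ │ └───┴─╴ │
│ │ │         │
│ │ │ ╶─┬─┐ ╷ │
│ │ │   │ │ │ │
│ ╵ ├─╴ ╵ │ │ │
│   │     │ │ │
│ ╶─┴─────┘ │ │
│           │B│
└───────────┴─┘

Counting cells with exactly 2 passages:
Total corridor cells: 35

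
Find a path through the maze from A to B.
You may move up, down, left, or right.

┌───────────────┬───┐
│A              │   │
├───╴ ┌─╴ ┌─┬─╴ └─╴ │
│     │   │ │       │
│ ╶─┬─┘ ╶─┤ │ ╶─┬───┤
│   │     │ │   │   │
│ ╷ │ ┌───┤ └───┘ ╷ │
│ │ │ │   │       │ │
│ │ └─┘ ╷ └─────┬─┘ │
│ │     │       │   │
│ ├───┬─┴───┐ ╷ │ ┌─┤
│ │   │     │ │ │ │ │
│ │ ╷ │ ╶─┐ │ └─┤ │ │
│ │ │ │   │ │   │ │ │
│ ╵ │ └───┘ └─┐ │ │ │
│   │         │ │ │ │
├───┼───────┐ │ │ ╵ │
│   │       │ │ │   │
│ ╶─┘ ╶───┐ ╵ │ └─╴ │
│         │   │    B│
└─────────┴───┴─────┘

Finding the shortest path through the maze:
Path length: 24 steps
Directions: right → right → down → left → left → down → right → down → down → right → right → up → right → down → right → right → down → down → right → down → down → down → right → right

Solution:

┌───────────────┬───┐
│A → ↓          │   │
├───╴ ┌─╴ ┌─┬─╴ └─╴ │
│↓ ← ↲│   │ │       │
│ ╶─┬─┘ ╶─┤ │ ╶─┬───┤
│↳ ↓│     │ │   │   │
│ ╷ │ ┌───┤ └───┘ ╷ │
│ │↓│ │↱ ↓│       │ │
│ │ └─┘ ╷ └─────┬─┘ │
│ │↳ → ↑│↳ → ↓  │   │
│ ├───┬─┴───┐ ╷ │ ┌─┤
│ │   │     │↓│ │ │ │
│ │ ╷ │ ╶─┐ │ └─┤ │ │
│ │ │ │   │ │↳ ↓│ │ │
│ ╵ │ └───┘ └─┐ │ │ │
│   │         │↓│ │ │
├───┼───────┐ │ │ ╵ │
│   │       │ │↓│   │
│ ╶─┘ ╶───┐ ╵ │ └─╴ │
│         │   │↳ → B│
└─────────┴───┴─────┘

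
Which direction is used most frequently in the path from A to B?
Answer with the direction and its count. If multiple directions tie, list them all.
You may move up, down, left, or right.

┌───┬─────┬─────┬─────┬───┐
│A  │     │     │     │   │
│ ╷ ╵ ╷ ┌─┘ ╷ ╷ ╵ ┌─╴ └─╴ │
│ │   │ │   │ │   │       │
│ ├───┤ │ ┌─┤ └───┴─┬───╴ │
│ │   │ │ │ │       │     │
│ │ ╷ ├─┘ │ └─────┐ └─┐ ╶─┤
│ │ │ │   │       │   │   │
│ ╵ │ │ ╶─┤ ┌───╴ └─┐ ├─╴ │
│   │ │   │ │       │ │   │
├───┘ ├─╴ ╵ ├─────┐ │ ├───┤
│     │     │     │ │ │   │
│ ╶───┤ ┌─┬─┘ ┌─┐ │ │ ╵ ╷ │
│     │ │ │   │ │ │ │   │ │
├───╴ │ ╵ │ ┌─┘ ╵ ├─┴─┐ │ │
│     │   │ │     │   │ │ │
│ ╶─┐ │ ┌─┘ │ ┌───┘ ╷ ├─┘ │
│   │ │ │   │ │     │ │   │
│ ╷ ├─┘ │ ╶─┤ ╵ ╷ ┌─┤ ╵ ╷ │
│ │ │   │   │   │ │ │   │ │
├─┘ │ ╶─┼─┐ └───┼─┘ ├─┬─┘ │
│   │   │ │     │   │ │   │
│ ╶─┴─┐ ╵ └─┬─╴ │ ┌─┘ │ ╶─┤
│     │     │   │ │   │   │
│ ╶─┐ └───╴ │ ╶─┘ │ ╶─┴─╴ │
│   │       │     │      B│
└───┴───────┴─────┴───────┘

Directions: down, down, down, down, right, up, up, right, down, down, down, left, left, down, right, right, down, left, left, down, right, down, down, left, down, right, right, down, right, right, right, up, left, left, up, left, up, right, up, up, up, up, right, up, left, up, right, up, up, right, up, right, down, down, right, right, right, down, right, down, down, down, right, up, right, down, down, down, down, down, left, down, right, down
Counts: {'down': 27, 'right': 22, 'up': 15, 'left': 10}
Most common: down (27 times)

Solution:

┌───┬─────┬─────┬─────┬───┐
│A  │     │↱ ↓  │     │   │
│ ╷ ╵ ╷ ┌─┘ ╷ ╷ ╵ ┌─╴ └─╴ │
│↓│   │ │↱ ↑│↓│   │       │
│ ├───┤ │ ┌─┤ └───┴─┬───╴ │
│↓│↱ ↓│ │↑│ │↳ → → ↓│     │
│ │ ╷ ├─┘ │ └─────┐ └─┐ ╶─┤
│↓│↑│↓│↱ ↑│       │↳ ↓│   │
│ ╵ │ │ ╶─┤ ┌───╴ └─┐ ├─╴ │
│↳ ↑│↓│↑ ↰│ │       │↓│   │
├───┘ ├─╴ ╵ ├─────┐ │ ├───┤
│↓ ← ↲│↱ ↑  │     │ │↓│↱ ↓│
│ ╶───┤ ┌─┬─┘ ┌─┐ │ │ ╵ ╷ │
│↳ → ↓│↑│ │   │ │ │ │↳ ↑│↓│
├───╴ │ ╵ │ ┌─┘ ╵ ├─┴─┐ │ │
│↓ ← ↲│↑  │ │     │   │ │↓│
│ ╶─┐ │ ┌─┘ │ ┌───┘ ╷ ├─┘ │
│↳ ↓│ │↑│   │ │     │ │  ↓│
│ ╷ ├─┘ │ ╶─┤ ╵ ╷ ┌─┤ ╵ ╷ │
│ │↓│↱ ↑│   │   │ │ │   │↓│
├─┘ │ ╶─┼─┐ └───┼─┘ ├─┬─┘ │
│↓ ↲│↑ ↰│ │     │   │ │↓ ↲│
│ ╶─┴─┐ ╵ └─┬─╴ │ ┌─┘ │ ╶─┤
│↳ → ↓│↑ ← ↰│   │ │   │↳ ↓│
│ ╶─┐ └───╴ │ ╶─┘ │ ╶─┴─╴ │
│   │↳ → → ↑│     │      B│
└───┴───────┴─────┴───────┘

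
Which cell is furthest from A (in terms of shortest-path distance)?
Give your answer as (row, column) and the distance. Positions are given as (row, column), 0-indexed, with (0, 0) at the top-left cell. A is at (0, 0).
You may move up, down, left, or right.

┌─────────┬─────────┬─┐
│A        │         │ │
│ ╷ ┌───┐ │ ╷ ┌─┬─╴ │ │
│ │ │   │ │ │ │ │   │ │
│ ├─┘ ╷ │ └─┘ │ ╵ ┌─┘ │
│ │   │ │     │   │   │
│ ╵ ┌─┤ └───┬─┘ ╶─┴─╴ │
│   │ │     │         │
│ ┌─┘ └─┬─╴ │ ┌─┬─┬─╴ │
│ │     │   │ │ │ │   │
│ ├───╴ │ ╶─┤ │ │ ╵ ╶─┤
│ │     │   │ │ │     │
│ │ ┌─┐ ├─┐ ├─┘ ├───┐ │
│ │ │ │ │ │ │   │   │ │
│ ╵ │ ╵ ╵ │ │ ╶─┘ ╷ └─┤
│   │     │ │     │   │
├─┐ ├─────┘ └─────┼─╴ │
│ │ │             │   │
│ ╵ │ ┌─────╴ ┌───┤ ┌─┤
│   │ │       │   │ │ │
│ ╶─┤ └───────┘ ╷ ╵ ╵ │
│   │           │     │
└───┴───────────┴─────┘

Computing BFS distances from A to all cells:
Furthest cell: (4, 7)
Distance: 47 steps

Path from A to the furthest cell:

┌─────────┬─────────┬─┐
│A        │         │ │
│ ╷ ┌───┐ │ ╷ ┌─┬─╴ │ │
│↓│ │↱ ↓│ │ │ │ │   │ │
│ ├─┘ ╷ │ └─┘ │ ╵ ┌─┘ │
│↓│↱ ↑│↓│     │   │   │
│ ╵ ┌─┤ └───┬─┘ ╶─┴─╴ │
│↳ ↑│ │↳ → ↓│         │
│ ┌─┘ └─┬─╴ │ ┌─┬─┬─╴ │
│ │     │↓ ↲│ │B│ │   │
│ ├───╴ │ ╶─┤ │ │ ╵ ╶─┤
│ │     │↳ ↓│ │↑│     │
│ │ ┌─┐ ├─┐ ├─┘ ├───┐ │
│ │ │ │ │ │↓│↱ ↑│↓ ↰│ │
│ ╵ │ ╵ ╵ │ │ ╶─┘ ╷ └─┤
│   │     │↓│↑ ← ↲│↑ ↰│
├─┐ ├─────┘ └─────┼─╴ │
│ │ │↓ ← ← ↲      │↱ ↑│
│ ╵ │ ┌─────╴ ┌───┤ ┌─┤
│   │↓│       │↱ ↓│↑│ │
│ ╶─┤ └───────┘ ╷ ╵ ╵ │
│   │↳ → → → → ↑│↳ ↑  │
└───┴───────────┴─────┘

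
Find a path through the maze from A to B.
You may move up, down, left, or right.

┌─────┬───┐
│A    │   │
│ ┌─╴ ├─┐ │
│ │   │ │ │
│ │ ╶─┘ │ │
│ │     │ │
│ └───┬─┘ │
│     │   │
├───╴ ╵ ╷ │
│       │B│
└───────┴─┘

Finding the shortest path through the maze:
Path length: 10 steps
Directions: down → down → down → right → right → down → right → up → right → down

Solution:

┌─────┬───┐
│A    │   │
│ ┌─╴ ├─┐ │
│↓│   │ │ │
│ │ ╶─┘ │ │
│↓│     │ │
│ └───┬─┘ │
│↳ → ↓│↱ ↓│
├───╴ ╵ ╷ │
│    ↳ ↑│B│
└───────┴─┘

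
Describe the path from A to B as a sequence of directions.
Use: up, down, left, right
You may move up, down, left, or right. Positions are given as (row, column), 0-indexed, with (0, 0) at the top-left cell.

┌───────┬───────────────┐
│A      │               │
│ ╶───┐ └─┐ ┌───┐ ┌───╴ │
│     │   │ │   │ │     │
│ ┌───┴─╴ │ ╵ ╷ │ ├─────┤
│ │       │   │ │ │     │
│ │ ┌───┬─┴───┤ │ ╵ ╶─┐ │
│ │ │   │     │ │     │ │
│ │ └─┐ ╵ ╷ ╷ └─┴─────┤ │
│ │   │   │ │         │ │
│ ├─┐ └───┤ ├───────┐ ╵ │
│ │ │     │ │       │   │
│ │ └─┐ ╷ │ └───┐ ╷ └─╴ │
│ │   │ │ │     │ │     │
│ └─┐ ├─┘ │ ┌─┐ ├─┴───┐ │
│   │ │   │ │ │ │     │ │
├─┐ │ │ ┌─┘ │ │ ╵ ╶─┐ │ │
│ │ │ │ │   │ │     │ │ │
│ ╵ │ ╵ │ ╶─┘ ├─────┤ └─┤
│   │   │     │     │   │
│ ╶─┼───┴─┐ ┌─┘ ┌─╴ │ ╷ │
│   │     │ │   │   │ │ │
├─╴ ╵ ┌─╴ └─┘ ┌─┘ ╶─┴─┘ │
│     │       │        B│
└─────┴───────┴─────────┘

Finding the path and converting it to directions:
Path through cells: (0,0) → (1,0) → (2,0) → (3,0) → (4,0) → (5,0) → (6,0) → (7,0) → (7,1) → (8,1) → (9,1) → (9,0) → (10,0) → (10,1) → (11,1) → (11,2) → (10,2) → (10,3) → (10,4) → (11,4) → (11,5) → (11,6) → (10,6) → (10,7) → (9,7) → (9,8) → (9,9) → (10,9) → (10,8) → (11,8) → (11,9) → (11,10) → (11,11)
Directions: down, down, down, down, down, down, down, right, down, down, left, down, right, down, right, up, right, right, down, right, right, up, right, up, right, right, down, left, down, right, right, right

Solution:

┌───────┬───────────────┐
│A      │               │
│ ╶───┐ └─┐ ┌───┐ ┌───╴ │
│↓    │   │ │   │ │     │
│ ┌───┴─╴ │ ╵ ╷ │ ├─────┤
│↓│       │   │ │ │     │
│ │ ┌───┬─┴───┤ │ ╵ ╶─┐ │
│↓│ │   │     │ │     │ │
│ │ └─┐ ╵ ╷ ╷ └─┴─────┤ │
│↓│   │   │ │         │ │
│ ├─┐ └───┤ ├───────┐ ╵ │
│↓│ │     │ │       │   │
│ │ └─┐ ╷ │ └───┐ ╷ └─╴ │
│↓│   │ │ │     │ │     │
│ └─┐ ├─┘ │ ┌─┐ ├─┴───┐ │
│↳ ↓│ │   │ │ │ │     │ │
├─┐ │ │ ┌─┘ │ │ ╵ ╶─┐ │ │
│ │↓│ │ │   │ │     │ │ │
│ ╵ │ ╵ │ ╶─┘ ├─────┤ └─┤
│↓ ↲│   │     │↱ → ↓│   │
│ ╶─┼───┴─┐ ┌─┘ ┌─╴ │ ╷ │
│↳ ↓│↱ → ↓│ │↱ ↑│↓ ↲│ │ │
├─╴ ╵ ┌─╴ └─┘ ┌─┘ ╶─┴─┘ │
│  ↳ ↑│  ↳ → ↑│  ↳ → → B│
└─────┴───────┴─────────┘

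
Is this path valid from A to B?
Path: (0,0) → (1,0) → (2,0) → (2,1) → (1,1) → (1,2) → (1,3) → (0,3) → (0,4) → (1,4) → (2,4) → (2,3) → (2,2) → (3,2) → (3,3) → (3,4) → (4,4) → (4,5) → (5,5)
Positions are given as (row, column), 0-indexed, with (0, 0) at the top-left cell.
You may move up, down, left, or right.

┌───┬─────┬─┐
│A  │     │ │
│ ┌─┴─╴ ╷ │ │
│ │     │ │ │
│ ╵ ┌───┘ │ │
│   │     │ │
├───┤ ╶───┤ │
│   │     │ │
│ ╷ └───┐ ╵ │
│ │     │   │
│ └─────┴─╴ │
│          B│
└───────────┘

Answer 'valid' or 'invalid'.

Checking path validity:
Result: All consecutive moves are passable.

valid

Correct solution:

┌───┬─────┬─┐
│A  │  ↱ ↓│ │
│ ┌─┴─╴ ╷ │ │
│↓│↱ → ↑│↓│ │
│ ╵ ┌───┘ │ │
│↳ ↑│↓ ← ↲│ │
├───┤ ╶───┤ │
│   │↳ → ↓│ │
│ ╷ └───┐ ╵ │
│ │     │↳ ↓│
│ └─────┴─╴ │
│          B│
└───────────┘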